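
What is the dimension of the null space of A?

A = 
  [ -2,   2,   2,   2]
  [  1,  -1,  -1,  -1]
nullity(A) = 3

Row reduce:
R2 → R2 + (1/2)·R1
REF = 
  [ -2,   2,   2,   2]
  [  0,   0,   0,   0]
Pivot columns: 1 → 1 pivot.
rank(A) = 1, so nullity(A) = 4 - 1 = 3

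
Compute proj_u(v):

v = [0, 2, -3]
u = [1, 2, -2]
proj_u(v) = [10/9, 20/9, -20/9]

v·u = (0)(1) + (2)(2) + (-3)(-2) = 10
u·u = (1)² + (2)² + (-2)² = 9
proj_u(v) = (v·u / u·u) × u = (10/9) × u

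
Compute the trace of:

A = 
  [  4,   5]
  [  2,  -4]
0

tr(A) = 4 + -4 = 0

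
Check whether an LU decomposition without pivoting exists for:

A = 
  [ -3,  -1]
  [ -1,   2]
Yes.
A[1,1] = -3 ≠ 0, so Gaussian elimination proceeds without a row swap: multiplier ℓ₂₁ = (-1)/(-3) = 1/3, and U[2,2] = 2 - (1/3)(-1) = 7/3.
L = 
  [  1,   0]
  [1/3,   1]
U = 
  [ -3,  -1]
  [  0, 7/3]
Check row 2 of LU: [(1/3)(-3), (1/3)(-1) + (7/3)] = [-1, 2] = row 2 of A ✓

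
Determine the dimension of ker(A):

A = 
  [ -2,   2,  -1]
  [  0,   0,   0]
nullity(A) = 2

Row reduce:
(no row operations needed)
REF = 
  [ -2,   2,  -1]
  [  0,   0,   0]
Pivot columns: 1 → 1 pivot.
rank(A) = 1, so nullity(A) = 3 - 1 = 2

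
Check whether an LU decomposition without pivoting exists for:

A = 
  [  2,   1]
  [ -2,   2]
Yes.
A[1,1] = 2 ≠ 0, so Gaussian elimination proceeds without a row swap: multiplier ℓ₂₁ = (-2)/(2) = -1, and U[2,2] = 2 - (-1)(1) = 3.
L = 
  [  1,   0]
  [ -1,   1]
U = 
  [  2,   1]
  [  0,   3]
Check row 2 of LU: [(-1)(2), (-1)(1) + 3] = [-2, 2] = row 2 of A ✓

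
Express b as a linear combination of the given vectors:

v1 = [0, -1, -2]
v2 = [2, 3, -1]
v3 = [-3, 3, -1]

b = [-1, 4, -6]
c1 = 2, c2 = 1, c3 = 1

b = 2·v1 + 1·v2 + 1·v3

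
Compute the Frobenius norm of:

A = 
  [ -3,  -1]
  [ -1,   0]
||A||_F = 3.317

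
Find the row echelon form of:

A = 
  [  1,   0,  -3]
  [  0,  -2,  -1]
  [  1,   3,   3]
Row operations:
R3 → R3 - (1)·R1
R3 → R3 + (3/2)·R2

Resulting echelon form:
REF = 
  [  1,   0,  -3]
  [  0,  -2,  -1]
  [  0,   0, 9/2]

Rank = 3 (number of non-zero pivot rows).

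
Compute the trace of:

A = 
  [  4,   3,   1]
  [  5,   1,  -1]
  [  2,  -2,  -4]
1

tr(A) = 4 + 1 + -4 = 1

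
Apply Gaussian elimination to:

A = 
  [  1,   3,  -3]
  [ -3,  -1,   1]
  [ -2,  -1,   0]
Row operations:
R2 → R2 + (3)·R1
R3 → R3 + (2)·R1
R3 → R3 - (5/8)·R2

Resulting echelon form:
REF = 
  [  1,   3,  -3]
  [  0,   8,  -8]
  [  0,   0,  -1]

Rank = 3 (number of non-zero pivot rows).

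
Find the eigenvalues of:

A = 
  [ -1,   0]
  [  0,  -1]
λ = -1, -1

tr(A) = -2, det(A) = 1
Characteristic polynomial: λ² - tr(A)λ + det(A) = λ² + 2λ + 1
λ² + 2λ + 1 = (λ + 1)²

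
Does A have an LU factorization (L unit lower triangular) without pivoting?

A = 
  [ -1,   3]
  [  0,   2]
Yes.
A[1,1] = -1 ≠ 0, so Gaussian elimination proceeds without a row swap: multiplier ℓ₂₁ = (0)/(-1) = 0, and U[2,2] = 2 - (0)(3) = 2.
L = 
  [  1,   0]
  [  0,   1]
U = 
  [ -1,   3]
  [  0,   2]
Check row 2 of LU: [(0)(-1), (0)(3) + 2] = [0, 2] = row 2 of A ✓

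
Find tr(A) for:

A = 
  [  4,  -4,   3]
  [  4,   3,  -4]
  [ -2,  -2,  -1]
6

tr(A) = 4 + 3 + -1 = 6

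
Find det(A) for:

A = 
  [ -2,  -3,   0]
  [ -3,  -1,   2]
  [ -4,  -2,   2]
2

Cofactor expansion along row 1:
det(A) = (-2)·((-1)(2) - (2)(-2)) - (-3)·((-3)(2) - (2)(-4)) + (0)·((-3)(-2) - (-1)(-4))
  = (-2)(2) - (-3)(2) + (0)(2)
  = 2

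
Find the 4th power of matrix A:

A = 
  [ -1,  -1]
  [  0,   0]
A² = A·A:
A²[1,1] = (-1)(-1) + (-1)(0) = 1
A²[1,2] = (-1)(-1) + (-1)(0) = 1
A²[2,1] = (0)(-1) + (0)(0) = 0
A²[2,2] = (0)(-1) + (0)(0) = 0
A² = 
  [  1,   1]
  [  0,   0]

A^3 = A^2·A:
A^3[1,1] = (1)(-1) + (1)(0) = -1
A^3[1,2] = (1)(-1) + (1)(0) = -1
A^3[2,1] = (0)(-1) + (0)(0) = 0
A^3[2,2] = (0)(-1) + (0)(0) = 0
A^3 = 
  [ -1,  -1]
  [  0,   0]

A^4 = A^3·A:
A^4[1,1] = (-1)(-1) + (-1)(0) = 1
A^4[1,2] = (-1)(-1) + (-1)(0) = 1
A^4[2,1] = (0)(-1) + (0)(0) = 0
A^4[2,2] = (0)(-1) + (0)(0) = 0
A^4 = 
  [  1,   1]
  [  0,   0]

Therefore
A^4 = 
  [  1,   1]
  [  0,   0]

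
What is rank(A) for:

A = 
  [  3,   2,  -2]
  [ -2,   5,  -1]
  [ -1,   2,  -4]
rank(A) = 3

Row reduce:
R2 → R2 + (2/3)·R1
R3 → R3 + (1/3)·R1
R3 → R3 - (8/19)·R2
REF = 
  [     3,      2,     -2]
  [     0,   19/3,   -7/3]
  [     0,      0, -70/19]
Pivot columns: 1, 2, 3 → 3 pivots.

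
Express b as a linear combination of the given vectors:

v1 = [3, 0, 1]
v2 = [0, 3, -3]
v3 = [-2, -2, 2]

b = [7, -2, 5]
c1 = 3, c2 = 0, c3 = 1

b = 3·v1 + 0·v2 + 1·v3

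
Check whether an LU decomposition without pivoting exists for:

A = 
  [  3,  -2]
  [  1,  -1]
Yes.
A[1,1] = 3 ≠ 0, so Gaussian elimination proceeds without a row swap: multiplier ℓ₂₁ = (1)/(3) = 1/3, and U[2,2] = -1 - (1/3)(-2) = -1/3.
L = 
  [  1,   0]
  [1/3,   1]
U = 
  [   3,   -2]
  [   0, -1/3]
Check row 2 of LU: [(1/3)(3), (1/3)(-2) + (-1/3)] = [1, -1] = row 2 of A ✓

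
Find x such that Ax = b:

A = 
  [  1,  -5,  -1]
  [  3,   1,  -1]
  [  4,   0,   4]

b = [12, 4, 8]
x = [2, -2, 0]

Row reduce the augmented matrix [A|b]:
R2 → R2 - (3)·R1
R3 → R3 - (4)·R1
R3 → R3 - (5/4)·R2
REF = 
  [   1,   -5,   -1,   12]
  [   0,   16,    2,  -32]
  [   0,    0, 11/2,    0]

Back-substitution:
x₃ = 0 / (11/2) = 0
x₂ = (-32 - (2)(0)) / 16 = -2
x₁ = (12 - (-5)(-2) - (-1)(0)) / 1 = 2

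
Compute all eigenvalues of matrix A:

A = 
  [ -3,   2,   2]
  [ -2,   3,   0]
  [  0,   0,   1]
Characteristic polynomial: det(λI - A) = λ³ - λ² - 5λ + 5
Testing integer divisors of the constant term: p(1) = 0, so (λ - 1) is a factor:
p(λ) = (λ - 1)(λ² - 5)
λ² - 5 = 0  ⇒  λ = (0 ± √((0)² - 4·(-5)))/2 = (0 ± √(20))/2
  = √5,  -√5

λ = 1, √5, -√5  (≈ 1, 2.236, -2.236)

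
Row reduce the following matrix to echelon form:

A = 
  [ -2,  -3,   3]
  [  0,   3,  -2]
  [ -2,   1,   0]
Row operations:
R3 → R3 - (1)·R1
R3 → R3 - (4/3)·R2

Resulting echelon form:
REF = 
  [  -2,   -3,    3]
  [   0,    3,   -2]
  [   0,    0, -1/3]

Rank = 3 (number of non-zero pivot rows).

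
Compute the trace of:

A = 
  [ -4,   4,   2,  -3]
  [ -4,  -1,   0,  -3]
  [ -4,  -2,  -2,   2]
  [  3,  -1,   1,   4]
-3

tr(A) = -4 + -1 + -2 + 4 = -3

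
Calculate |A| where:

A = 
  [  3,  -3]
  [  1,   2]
For a 2×2 matrix, det = ad - bc = (3)(2) - (-3)(1) = 9

det(A) = 9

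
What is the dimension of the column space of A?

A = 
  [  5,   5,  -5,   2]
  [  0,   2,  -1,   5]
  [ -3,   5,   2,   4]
Row reduce:
R3 → R3 + (3/5)·R1
R3 → R3 - (4)·R2
REF = 
  [    5,     5,    -5,     2]
  [    0,     2,    -1,     5]
  [    0,     0,     3, -74/5]
Pivot columns: 1, 2, 3 → 3 pivots.
dim(Col(A)) = number of pivot columns = 3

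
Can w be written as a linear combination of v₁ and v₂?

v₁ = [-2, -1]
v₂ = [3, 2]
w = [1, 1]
Yes

Form the augmented matrix and row-reduce:
[v₁|v₂|w] = 
  [ -2,   3,   1]
  [ -1,   2,   1]
R2 → R2 - (1/2)·R1
REF = 
  [ -2,   3,   1]
  [  0, 1/2, 1/2]

No row of the form [0 0 | nonzero], so the system is consistent. Back-substitution gives c₁ = 1, c₂ = 1: w = (1)·v₁ + (1)·v₂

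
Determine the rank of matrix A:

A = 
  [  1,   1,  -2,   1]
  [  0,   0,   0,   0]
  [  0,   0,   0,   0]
Row reduce:
(no row operations needed)
REF = 
  [  1,   1,  -2,   1]
  [  0,   0,   0,   0]
  [  0,   0,   0,   0]
Pivot columns: 1 → 1 pivot.

rank(A) = 1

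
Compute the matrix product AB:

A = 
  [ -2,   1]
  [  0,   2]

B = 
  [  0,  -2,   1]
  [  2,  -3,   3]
A is 2×2 and B is 2×3, so AB is 2×3. Each entry is (row of A)·(column of B):
AB[1,1] = (-2)(0) + (1)(2) = 2
AB[1,2] = (-2)(-2) + (1)(-3) = 1
AB[1,3] = (-2)(1) + (1)(3) = 1
AB[2,1] = (0)(0) + (2)(2) = 4
AB[2,2] = (0)(-2) + (2)(-3) = -6
AB[2,3] = (0)(1) + (2)(3) = 6

AB = 
  [  2,   1,   1]
  [  4,  -6,   6]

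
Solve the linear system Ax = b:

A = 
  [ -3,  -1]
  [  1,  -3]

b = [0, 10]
Row reduce the augmented matrix [A|b]:
R2 → R2 + (1/3)·R1
REF = 
  [   -3,    -1,     0]
  [    0, -10/3,    10]

Back-substitution:
x₂ = 10 / (-10/3) = -3
x₁ = (0 - (-1)(-3)) / (-3) = 1

x = [1, -3]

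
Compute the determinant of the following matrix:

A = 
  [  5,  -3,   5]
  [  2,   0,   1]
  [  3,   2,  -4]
Cofactor expansion along row 1:
det(A) = (5)·((0)(-4) - (1)(2)) - (-3)·((2)(-4) - (1)(3)) + (5)·((2)(2) - (0)(3))
  = (5)(-2) - (-3)(-11) + (5)(4)
  = -23

det(A) = -23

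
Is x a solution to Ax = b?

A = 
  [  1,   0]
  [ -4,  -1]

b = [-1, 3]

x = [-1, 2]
No

Ax = [-1, 2] ≠ b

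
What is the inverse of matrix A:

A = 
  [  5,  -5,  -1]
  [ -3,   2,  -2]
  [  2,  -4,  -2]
det(A) = (5)·((2)(-2) - (-2)(-4)) - (-5)·((-3)(-2) - (-2)(2)) + (-1)·((-3)(-4) - (2)(2))
  = (5)(-12) - (-5)(10) + (-1)(8)
  = -18
det(A) = -18 ≠ 0, so A is invertible.

Cofactors Cᵢⱼ = (-1)ⁱ⁺ʲ·Mᵢⱼ:
C = 
  [-12, -10,   8]
  [ -6,  -8,  10]
  [ 12,  13,  -5]

adj(A) = Cᵀ:
adj(A) = 
  [-12,  -6,  12]
  [-10,  -8,  13]
  [  8,  10,  -5]

A⁻¹ = (-1/18) · adj(A):
A⁻¹ = 
  [   2/3,    1/3,   -2/3]
  [   5/9,    4/9, -13/18]
  [  -4/9,   -5/9,   5/18]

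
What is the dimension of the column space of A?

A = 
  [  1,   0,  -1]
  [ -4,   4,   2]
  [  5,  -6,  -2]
dim(Col(A)) = 2

Row reduce:
R2 → R2 + (4)·R1
R3 → R3 - (5)·R1
R3 → R3 + (3/2)·R2
REF = 
  [  1,   0,  -1]
  [  0,   4,  -2]
  [  0,   0,   0]
Pivot columns: 1, 2 → 2 pivots.
dim(Col(A)) = number of pivot columns = 2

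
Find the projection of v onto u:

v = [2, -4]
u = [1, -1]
v·u = (2)(1) + (-4)(-1) = 6
u·u = (1)² + (-1)² = 2
proj_u(v) = (v·u / u·u) × u = (6/2) × u = (3) × u

proj_u(v) = [3, -3]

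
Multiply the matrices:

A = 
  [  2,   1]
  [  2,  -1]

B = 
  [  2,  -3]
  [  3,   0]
A is 2×2 and B is 2×2, so AB is 2×2. Each entry is (row of A)·(column of B):
AB[1,1] = (2)(2) + (1)(3) = 7
AB[1,2] = (2)(-3) + (1)(0) = -6
AB[2,1] = (2)(2) + (-1)(3) = 1
AB[2,2] = (2)(-3) + (-1)(0) = -6

AB = 
  [  7,  -6]
  [  1,  -6]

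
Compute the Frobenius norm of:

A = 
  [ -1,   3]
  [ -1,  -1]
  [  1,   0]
||A||_F = 3.606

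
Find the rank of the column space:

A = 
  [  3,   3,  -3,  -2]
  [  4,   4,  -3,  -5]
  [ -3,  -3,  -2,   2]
Row reduce:
R2 → R2 - (4/3)·R1
R3 → R3 + (1)·R1
R3 → R3 + (5)·R2
REF = 
  [    3,     3,    -3,    -2]
  [    0,     0,     1,  -7/3]
  [    0,     0,     0, -35/3]
Pivot columns: 1, 3, 4 → 3 pivots.
dim(Col(A)) = number of pivot columns = 3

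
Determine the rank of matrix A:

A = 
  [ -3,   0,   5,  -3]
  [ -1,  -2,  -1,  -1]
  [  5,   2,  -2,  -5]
rank(A) = 3

Row reduce:
R2 → R2 - (1/3)·R1
R3 → R3 + (5/3)·R1
R3 → R3 + (1)·R2
REF = 
  [  -3,    0,    5,   -3]
  [   0,   -2, -8/3,    0]
  [   0,    0, 11/3,  -10]
Pivot columns: 1, 2, 3 → 3 pivots.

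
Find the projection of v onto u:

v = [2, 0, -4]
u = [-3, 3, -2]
proj_u(v) = [-3/11, 3/11, -2/11]

v·u = (2)(-3) + (0)(3) + (-4)(-2) = 2
u·u = (-3)² + (3)² + (-2)² = 22
proj_u(v) = (v·u / u·u) × u = (2/22) × u = (1/11) × u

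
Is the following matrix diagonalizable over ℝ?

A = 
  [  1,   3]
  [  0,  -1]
Yes

tr(A) = 0, det(A) = -1
Characteristic polynomial: λ² - tr(A)λ + det(A) = λ² - 1
λ² - 1 = (λ + 1)(λ - 1)
Eigenvalues: 1, -1
λ=-1: alg. mult. = 1, geom. mult. = 2 - rank(A - (-1)I) = 2 - 1 = 1
λ=1: alg. mult. = 1, geom. mult. = 2 - rank(A - (1)I) = 2 - 1 = 1
Sum of geometric multiplicities equals n, so A has n independent eigenvectors.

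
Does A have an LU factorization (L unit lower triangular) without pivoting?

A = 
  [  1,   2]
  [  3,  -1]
Yes.
A[1,1] = 1 ≠ 0, so Gaussian elimination proceeds without a row swap: multiplier ℓ₂₁ = (3)/(1) = 3, and U[2,2] = -1 - (3)(2) = -7.
L = 
  [  1,   0]
  [  3,   1]
U = 
  [  1,   2]
  [  0,  -7]
Check row 2 of LU: [(3)(1), (3)(2) + (-7)] = [3, -1] = row 2 of A ✓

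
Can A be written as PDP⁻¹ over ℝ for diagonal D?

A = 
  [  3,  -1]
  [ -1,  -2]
Yes

tr(A) = 1, det(A) = -7
Characteristic polynomial: λ² - tr(A)λ + det(A) = λ² - λ - 7
λ² - λ - 7 = 0  ⇒  λ = (1 ± √((-1)² - 4·(-7)))/2 = (1 ± √(29))/2
  = (1 + √29)/2,  (1 - √29)/2
Eigenvalues: (1 + √29)/2, (1 - √29)/2  (≈ 3.193, -2.193)
The two irrational eigenvalues are distinct (simple), so each has alg. mult. = geom. mult. = 1.
Sum of geometric multiplicities equals n, so A has n independent eigenvectors.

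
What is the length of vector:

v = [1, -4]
4.123

||v||₂ = √((1)² + (-4)²) = √17 = 4.123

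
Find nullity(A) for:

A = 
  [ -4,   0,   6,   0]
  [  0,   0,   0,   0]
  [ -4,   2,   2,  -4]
nullity(A) = 2

Row reduce:
R3 → R3 - (1)·R1
Swap R2 ↔ R3
REF = 
  [ -4,   0,   6,   0]
  [  0,   2,  -4,  -4]
  [  0,   0,   0,   0]
Pivot columns: 1, 2 → 2 pivots.
rank(A) = 2, so nullity(A) = 4 - 2 = 2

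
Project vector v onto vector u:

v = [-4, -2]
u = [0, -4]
v·u = (-4)(0) + (-2)(-4) = 8
u·u = (0)² + (-4)² = 16
proj_u(v) = (v·u / u·u) × u = (8/16) × u = (1/2) × u

proj_u(v) = [0, -2]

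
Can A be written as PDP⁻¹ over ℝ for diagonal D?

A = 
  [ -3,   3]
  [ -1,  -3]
No

tr(A) = -6, det(A) = 12
Characteristic polynomial: λ² - tr(A)λ + det(A) = λ² + 6λ + 12
λ² + 6λ + 12 = 0  ⇒  λ = (-6 ± √((6)² - 4·(12)))/2 = (-6 ± √(-12))/2
  = -3 + i√3,  -3 - i√3
Eigenvalues: -3 + i√3, -3 - i√3  (≈ -3 + 1.732i, -3 - 1.732i)
Has complex eigenvalues (not diagonalizable over ℝ).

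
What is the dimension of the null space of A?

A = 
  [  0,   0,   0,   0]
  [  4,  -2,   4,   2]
nullity(A) = 3

Row reduce:
Swap R1 ↔ R2
REF = 
  [  4,  -2,   4,   2]
  [  0,   0,   0,   0]
Pivot columns: 1 → 1 pivot.
rank(A) = 1, so nullity(A) = 4 - 1 = 3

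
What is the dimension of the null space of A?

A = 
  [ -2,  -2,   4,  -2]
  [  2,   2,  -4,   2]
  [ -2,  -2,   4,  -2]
nullity(A) = 3

Row reduce:
R2 → R2 + (1)·R1
R3 → R3 - (1)·R1
REF = 
  [ -2,  -2,   4,  -2]
  [  0,   0,   0,   0]
  [  0,   0,   0,   0]
Pivot columns: 1 → 1 pivot.
rank(A) = 1, so nullity(A) = 4 - 1 = 3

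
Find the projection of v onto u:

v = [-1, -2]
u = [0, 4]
v·u = (-1)(0) + (-2)(4) = -8
u·u = (0)² + (4)² = 16
proj_u(v) = (v·u / u·u) × u = (-8/16) × u = (-1/2) × u

proj_u(v) = [0, -2]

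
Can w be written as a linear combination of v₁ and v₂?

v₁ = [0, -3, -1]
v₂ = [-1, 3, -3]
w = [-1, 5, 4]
No

Form the augmented matrix and row-reduce:
[v₁|v₂|w] = 
  [  0,  -1,  -1]
  [ -3,   3,   5]
  [ -1,  -3,   4]
Swap R1 ↔ R2
R3 → R3 - (1/3)·R1
R3 → R3 - (4)·R2
REF = 
  [  -3,    3,    5]
  [   0,   -1,   -1]
  [   0,    0, 19/3]

Row 3 reads [0 0 | 19/3], i.e. 0 = 19/3, so the system is inconsistent and w ∉ span{v₁, v₂}.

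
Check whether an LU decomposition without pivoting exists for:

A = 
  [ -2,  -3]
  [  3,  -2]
Yes.
A[1,1] = -2 ≠ 0, so Gaussian elimination proceeds without a row swap: multiplier ℓ₂₁ = (3)/(-2) = -3/2, and U[2,2] = -2 - (-3/2)(-3) = -13/2.
L = 
  [   1,    0]
  [-3/2,    1]
U = 
  [   -2,    -3]
  [    0, -13/2]
Check row 2 of LU: [(-3/2)(-2), (-3/2)(-3) + (-13/2)] = [3, -2] = row 2 of A ✓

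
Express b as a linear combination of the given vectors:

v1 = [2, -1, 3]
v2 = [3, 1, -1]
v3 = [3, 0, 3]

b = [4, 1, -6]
c1 = 2, c2 = 3, c3 = -3

b = 2·v1 + 3·v2 + -3·v3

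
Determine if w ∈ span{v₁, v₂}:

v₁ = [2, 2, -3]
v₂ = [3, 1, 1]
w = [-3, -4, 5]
No

Form the augmented matrix and row-reduce:
[v₁|v₂|w] = 
  [  2,   3,  -3]
  [  2,   1,  -4]
  [ -3,   1,   5]
R2 → R2 - (1)·R1
R3 → R3 + (3/2)·R1
R3 → R3 + (11/4)·R2
REF = 
  [   2,    3,   -3]
  [   0,   -2,   -1]
  [   0,    0, -9/4]

Row 3 reads [0 0 | -9/4], i.e. 0 = -9/4, so the system is inconsistent and w ∉ span{v₁, v₂}.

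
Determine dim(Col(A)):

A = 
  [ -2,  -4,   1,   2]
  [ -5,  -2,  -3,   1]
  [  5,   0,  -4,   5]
Row reduce:
R2 → R2 - (5/2)·R1
R3 → R3 + (5/2)·R1
R3 → R3 + (5/4)·R2
REF = 
  [   -2,    -4,     1,     2]
  [    0,     8, -11/2,    -4]
  [    0,     0, -67/8,     5]
Pivot columns: 1, 2, 3 → 3 pivots.
dim(Col(A)) = number of pivot columns = 3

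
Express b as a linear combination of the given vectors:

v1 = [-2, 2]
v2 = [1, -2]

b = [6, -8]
c1 = -2, c2 = 2

b = -2·v1 + 2·v2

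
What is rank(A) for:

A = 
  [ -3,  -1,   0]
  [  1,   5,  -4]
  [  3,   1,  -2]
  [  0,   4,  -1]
Row reduce:
R2 → R2 + (1/3)·R1
R3 → R3 + (1)·R1
R4 → R4 - (6/7)·R2
R4 → R4 + (17/14)·R3
REF = 
  [  -3,   -1,    0]
  [   0, 14/3,   -4]
  [   0,    0,   -2]
  [   0,    0,    0]
Pivot columns: 1, 2, 3 → 3 pivots.

rank(A) = 3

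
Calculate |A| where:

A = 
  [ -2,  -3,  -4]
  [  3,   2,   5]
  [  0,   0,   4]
20

Cofactor expansion along row 1:
det(A) = (-2)·((2)(4) - (5)(0)) - (-3)·((3)(4) - (5)(0)) + (-4)·((3)(0) - (2)(0))
  = (-2)(8) - (-3)(12) + (-4)(0)
  = 20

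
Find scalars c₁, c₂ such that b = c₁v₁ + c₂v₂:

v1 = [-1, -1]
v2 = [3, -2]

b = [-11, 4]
c1 = 2, c2 = -3

b = 2·v1 + -3·v2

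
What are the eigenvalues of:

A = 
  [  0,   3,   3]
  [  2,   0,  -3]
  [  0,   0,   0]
λ = 0, √6, -√6  (≈ 0, 2.449, -2.449)

Characteristic polynomial: det(λI - A) = λ³ - 6λ
The constant term is 0, so λ = 0 is a root: p(λ) = λ(λ² - 6)
λ² - 6 = 0  ⇒  λ = (0 ± √((0)² - 4·(-6)))/2 = (0 ± √(24))/2
  = √6,  -√6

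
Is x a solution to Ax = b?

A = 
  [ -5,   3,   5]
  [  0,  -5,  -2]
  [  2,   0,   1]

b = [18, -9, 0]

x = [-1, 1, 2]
Yes

Ax = [18, -9, 0] = b ✓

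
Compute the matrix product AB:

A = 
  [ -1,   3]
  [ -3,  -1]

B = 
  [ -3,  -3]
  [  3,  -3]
AB = 
  [ 12,  -6]
  [  6,  12]

A is 2×2 and B is 2×2, so AB is 2×2. Each entry is (row of A)·(column of B):
AB[1,1] = (-1)(-3) + (3)(3) = 12
AB[1,2] = (-1)(-3) + (3)(-3) = -6
AB[2,1] = (-3)(-3) + (-1)(3) = 6
AB[2,2] = (-3)(-3) + (-1)(-3) = 12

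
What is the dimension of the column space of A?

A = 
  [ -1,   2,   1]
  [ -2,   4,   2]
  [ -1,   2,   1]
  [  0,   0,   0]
Row reduce:
R2 → R2 - (2)·R1
R3 → R3 - (1)·R1
REF = 
  [ -1,   2,   1]
  [  0,   0,   0]
  [  0,   0,   0]
  [  0,   0,   0]
Pivot columns: 1 → 1 pivot.
dim(Col(A)) = number of pivot columns = 1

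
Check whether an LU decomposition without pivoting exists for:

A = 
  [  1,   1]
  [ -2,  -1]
Yes.
A[1,1] = 1 ≠ 0, so Gaussian elimination proceeds without a row swap: multiplier ℓ₂₁ = (-2)/(1) = -2, and U[2,2] = -1 - (-2)(1) = 1.
L = 
  [  1,   0]
  [ -2,   1]
U = 
  [  1,   1]
  [  0,   1]
Check row 2 of LU: [(-2)(1), (-2)(1) + 1] = [-2, -1] = row 2 of A ✓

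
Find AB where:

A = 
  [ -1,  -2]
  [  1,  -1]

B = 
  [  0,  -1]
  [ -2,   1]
AB = 
  [  4,  -1]
  [  2,  -2]

A is 2×2 and B is 2×2, so AB is 2×2. Each entry is (row of A)·(column of B):
AB[1,1] = (-1)(0) + (-2)(-2) = 4
AB[1,2] = (-1)(-1) + (-2)(1) = -1
AB[2,1] = (1)(0) + (-1)(-2) = 2
AB[2,2] = (1)(-1) + (-1)(1) = -2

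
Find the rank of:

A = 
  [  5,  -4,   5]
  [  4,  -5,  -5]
rank(A) = 2

Row reduce:
R2 → R2 - (4/5)·R1
REF = 
  [   5,   -4,    5]
  [   0, -9/5,   -9]
Pivot columns: 1, 2 → 2 pivots.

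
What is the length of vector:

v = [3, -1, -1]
3.317

||v||₂ = √((3)² + (-1)² + (-1)²) = √11 = 3.317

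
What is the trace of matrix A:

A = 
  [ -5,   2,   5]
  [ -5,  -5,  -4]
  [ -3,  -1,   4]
-6

tr(A) = -5 + -5 + 4 = -6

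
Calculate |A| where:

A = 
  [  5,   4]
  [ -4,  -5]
For a 2×2 matrix, det = ad - bc = (5)(-5) - (4)(-4) = -9

det(A) = -9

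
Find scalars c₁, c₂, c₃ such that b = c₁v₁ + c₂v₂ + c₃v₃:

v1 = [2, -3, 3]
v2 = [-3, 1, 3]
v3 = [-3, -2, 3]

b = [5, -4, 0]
c1 = 1, c2 = -1, c3 = 0

b = 1·v1 + -1·v2 + 0·v3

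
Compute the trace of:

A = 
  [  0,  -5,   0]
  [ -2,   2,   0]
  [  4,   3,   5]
7

tr(A) = 0 + 2 + 5 = 7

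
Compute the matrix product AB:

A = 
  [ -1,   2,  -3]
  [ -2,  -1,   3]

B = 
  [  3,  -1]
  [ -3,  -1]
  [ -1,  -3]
A is 2×3 and B is 3×2, so AB is 2×2. Each entry is (row of A)·(column of B):
AB[1,1] = (-1)(3) + (2)(-3) + (-3)(-1) = -6
AB[1,2] = (-1)(-1) + (2)(-1) + (-3)(-3) = 8
AB[2,1] = (-2)(3) + (-1)(-3) + (3)(-1) = -6
AB[2,2] = (-2)(-1) + (-1)(-1) + (3)(-3) = -6

AB = 
  [ -6,   8]
  [ -6,  -6]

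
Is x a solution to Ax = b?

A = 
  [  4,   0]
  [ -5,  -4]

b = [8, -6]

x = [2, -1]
Yes

Ax = [8, -6] = b ✓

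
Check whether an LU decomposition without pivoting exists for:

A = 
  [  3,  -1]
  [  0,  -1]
Yes.
A[1,1] = 3 ≠ 0, so Gaussian elimination proceeds without a row swap: multiplier ℓ₂₁ = (0)/(3) = 0, and U[2,2] = -1 - (0)(-1) = -1.
L = 
  [  1,   0]
  [  0,   1]
U = 
  [  3,  -1]
  [  0,  -1]
Check row 2 of LU: [(0)(3), (0)(-1) + (-1)] = [0, -1] = row 2 of A ✓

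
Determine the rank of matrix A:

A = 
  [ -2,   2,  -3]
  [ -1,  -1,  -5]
Row reduce:
R2 → R2 - (1/2)·R1
REF = 
  [  -2,    2,   -3]
  [   0,   -2, -7/2]
Pivot columns: 1, 2 → 2 pivots.

rank(A) = 2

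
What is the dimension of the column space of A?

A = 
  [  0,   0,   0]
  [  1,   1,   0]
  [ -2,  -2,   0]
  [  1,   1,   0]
dim(Col(A)) = 1

Row reduce:
Swap R1 ↔ R2
R3 → R3 + (2)·R1
R4 → R4 - (1)·R1
REF = 
  [  1,   1,   0]
  [  0,   0,   0]
  [  0,   0,   0]
  [  0,   0,   0]
Pivot columns: 1 → 1 pivot.
dim(Col(A)) = number of pivot columns = 1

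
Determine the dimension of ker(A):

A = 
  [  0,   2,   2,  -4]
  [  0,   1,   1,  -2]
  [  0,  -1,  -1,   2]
nullity(A) = 3

Row reduce:
R2 → R2 - (1/2)·R1
R3 → R3 + (1/2)·R1
REF = 
  [  0,   2,   2,  -4]
  [  0,   0,   0,   0]
  [  0,   0,   0,   0]
Pivot columns: 2 → 1 pivot.
rank(A) = 1, so nullity(A) = 4 - 1 = 3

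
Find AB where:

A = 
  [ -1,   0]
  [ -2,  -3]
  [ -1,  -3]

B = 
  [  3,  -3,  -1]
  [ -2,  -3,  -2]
A is 3×2 and B is 2×3, so AB is 3×3. Each entry is (row of A)·(column of B):
AB[1,1] = (-1)(3) + (0)(-2) = -3
AB[1,2] = (-1)(-3) + (0)(-3) = 3
AB[1,3] = (-1)(-1) + (0)(-2) = 1
AB[2,1] = (-2)(3) + (-3)(-2) = 0
AB[2,2] = (-2)(-3) + (-3)(-3) = 15
AB[2,3] = (-2)(-1) + (-3)(-2) = 8
AB[3,1] = (-1)(3) + (-3)(-2) = 3
AB[3,2] = (-1)(-3) + (-3)(-3) = 12
AB[3,3] = (-1)(-1) + (-3)(-2) = 7

AB = 
  [ -3,   3,   1]
  [  0,  15,   8]
  [  3,  12,   7]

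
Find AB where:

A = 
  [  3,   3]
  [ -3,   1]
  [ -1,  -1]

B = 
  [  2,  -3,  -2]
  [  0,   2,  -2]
A is 3×2 and B is 2×3, so AB is 3×3. Each entry is (row of A)·(column of B):
AB[1,1] = (3)(2) + (3)(0) = 6
AB[1,2] = (3)(-3) + (3)(2) = -3
AB[1,3] = (3)(-2) + (3)(-2) = -12
AB[2,1] = (-3)(2) + (1)(0) = -6
AB[2,2] = (-3)(-3) + (1)(2) = 11
AB[2,3] = (-3)(-2) + (1)(-2) = 4
AB[3,1] = (-1)(2) + (-1)(0) = -2
AB[3,2] = (-1)(-3) + (-1)(2) = 1
AB[3,3] = (-1)(-2) + (-1)(-2) = 4

AB = 
  [  6,  -3, -12]
  [ -6,  11,   4]
  [ -2,   1,   4]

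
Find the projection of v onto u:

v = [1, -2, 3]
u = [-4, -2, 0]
proj_u(v) = [0, 0, 0]

v·u = (1)(-4) + (-2)(-2) + (3)(0) = 0
u·u = (-4)² + (-2)² + (0)² = 20
proj_u(v) = (v·u / u·u) × u = (0/20) × u = (0) × u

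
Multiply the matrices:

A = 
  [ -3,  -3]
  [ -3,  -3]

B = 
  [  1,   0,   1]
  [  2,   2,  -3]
A is 2×2 and B is 2×3, so AB is 2×3. Each entry is (row of A)·(column of B):
AB[1,1] = (-3)(1) + (-3)(2) = -9
AB[1,2] = (-3)(0) + (-3)(2) = -6
AB[1,3] = (-3)(1) + (-3)(-3) = 6
AB[2,1] = (-3)(1) + (-3)(2) = -9
AB[2,2] = (-3)(0) + (-3)(2) = -6
AB[2,3] = (-3)(1) + (-3)(-3) = 6

AB = 
  [ -9,  -6,   6]
  [ -9,  -6,   6]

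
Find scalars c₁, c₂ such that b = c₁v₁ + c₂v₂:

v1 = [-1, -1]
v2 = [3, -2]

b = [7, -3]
c1 = -1, c2 = 2

b = -1·v1 + 2·v2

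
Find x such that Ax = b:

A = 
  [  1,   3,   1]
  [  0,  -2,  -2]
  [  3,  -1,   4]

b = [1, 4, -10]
x = [1, 1, -3]

Row reduce the augmented matrix [A|b]:
R3 → R3 - (3)·R1
R3 → R3 - (5)·R2
REF = 
  [  1,   3,   1,   1]
  [  0,  -2,  -2,   4]
  [  0,   0,  11, -33]

Back-substitution:
x₃ = (-33) / 11 = -3
x₂ = (4 - (-2)(-3)) / (-2) = 1
x₁ = (1 - (3)(1) - (1)(-3)) / 1 = 1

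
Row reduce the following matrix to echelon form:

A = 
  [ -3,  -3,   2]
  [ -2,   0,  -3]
Row operations:
R2 → R2 - (2/3)·R1

Resulting echelon form:
REF = 
  [   -3,    -3,     2]
  [    0,     2, -13/3]

Rank = 2 (number of non-zero pivot rows).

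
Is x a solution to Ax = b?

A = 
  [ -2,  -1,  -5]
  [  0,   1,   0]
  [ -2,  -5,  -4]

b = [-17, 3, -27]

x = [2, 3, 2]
Yes

Ax = [-17, 3, -27] = b ✓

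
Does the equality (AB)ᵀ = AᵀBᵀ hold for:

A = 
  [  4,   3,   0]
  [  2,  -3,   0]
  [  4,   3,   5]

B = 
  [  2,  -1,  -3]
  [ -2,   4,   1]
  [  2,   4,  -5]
No

(AB)ᵀ = 
  [  2,  10,  12]
  [  8, -14,  28]
  [ -9,  -9, -34]

AᵀBᵀ = 
  [ -6,   4,  -4]
  [  0, -15, -21]
  [-15,   5, -25]

The two matrices differ, so (AB)ᵀ ≠ AᵀBᵀ in general. The correct identity is (AB)ᵀ = BᵀAᵀ.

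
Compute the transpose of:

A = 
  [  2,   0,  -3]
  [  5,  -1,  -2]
Aᵀ = 
  [  2,   5]
  [  0,  -1]
  [ -3,  -2]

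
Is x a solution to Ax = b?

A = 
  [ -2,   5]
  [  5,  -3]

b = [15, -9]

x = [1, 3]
No

Ax = [13, -4] ≠ b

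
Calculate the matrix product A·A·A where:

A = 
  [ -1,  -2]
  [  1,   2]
A^3 = 
  [ -1,  -2]
  [  1,   2]

A² = A·A:
A²[1,1] = (-1)(-1) + (-2)(1) = -1
A²[1,2] = (-1)(-2) + (-2)(2) = -2
A²[2,1] = (1)(-1) + (2)(1) = 1
A²[2,2] = (1)(-2) + (2)(2) = 2
A² = 
  [ -1,  -2]
  [  1,   2]

A^3 = A^2·A:
A^3[1,1] = (-1)(-1) + (-2)(1) = -1
A^3[1,2] = (-1)(-2) + (-2)(2) = -2
A^3[2,1] = (1)(-1) + (2)(1) = 1
A^3[2,2] = (1)(-2) + (2)(2) = 2
A^3 = 
  [ -1,  -2]
  [  1,   2]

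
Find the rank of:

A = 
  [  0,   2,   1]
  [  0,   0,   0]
Row reduce:
(no row operations needed)
REF = 
  [  0,   2,   1]
  [  0,   0,   0]
Pivot columns: 2 → 1 pivot.

rank(A) = 1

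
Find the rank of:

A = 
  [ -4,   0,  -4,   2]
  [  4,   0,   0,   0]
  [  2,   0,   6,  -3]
Row reduce:
R2 → R2 + (1)·R1
R3 → R3 + (1/2)·R1
R3 → R3 + (1)·R2
REF = 
  [ -4,   0,  -4,   2]
  [  0,   0,  -4,   2]
  [  0,   0,   0,   0]
Pivot columns: 1, 3 → 2 pivots.

rank(A) = 2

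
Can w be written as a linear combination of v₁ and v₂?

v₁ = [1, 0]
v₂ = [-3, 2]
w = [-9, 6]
Yes

Form the augmented matrix and row-reduce:
[v₁|v₂|w] = 
  [  1,  -3,  -9]
  [  0,   2,   6]
(already in echelon form — no row operations needed)

No row of the form [0 0 | nonzero], so the system is consistent. Back-substitution gives c₁ = 0, c₂ = 3: w = (0)·v₁ + (3)·v₂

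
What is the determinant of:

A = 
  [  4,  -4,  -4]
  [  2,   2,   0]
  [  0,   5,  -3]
-88

Cofactor expansion along row 1:
det(A) = (4)·((2)(-3) - (0)(5)) - (-4)·((2)(-3) - (0)(0)) + (-4)·((2)(5) - (2)(0))
  = (4)(-6) - (-4)(-6) + (-4)(10)
  = -88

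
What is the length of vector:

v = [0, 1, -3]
3.162

||v||₂ = √((0)² + (1)² + (-3)²) = √10 = 3.162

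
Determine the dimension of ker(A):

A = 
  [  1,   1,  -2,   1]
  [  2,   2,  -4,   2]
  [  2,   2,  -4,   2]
nullity(A) = 3

Row reduce:
R2 → R2 - (2)·R1
R3 → R3 - (2)·R1
REF = 
  [  1,   1,  -2,   1]
  [  0,   0,   0,   0]
  [  0,   0,   0,   0]
Pivot columns: 1 → 1 pivot.
rank(A) = 1, so nullity(A) = 4 - 1 = 3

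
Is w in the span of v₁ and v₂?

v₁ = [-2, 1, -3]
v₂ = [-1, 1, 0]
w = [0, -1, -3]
Yes

Form the augmented matrix and row-reduce:
[v₁|v₂|w] = 
  [ -2,  -1,   0]
  [  1,   1,  -1]
  [ -3,   0,  -3]
R2 → R2 + (1/2)·R1
R3 → R3 - (3/2)·R1
R3 → R3 - (3)·R2
REF = 
  [ -2,  -1,   0]
  [  0, 1/2,  -1]
  [  0,   0,   0]

No row of the form [0 0 | nonzero], so the system is consistent. Back-substitution gives c₁ = 1, c₂ = -2: w = (1)·v₁ + (-2)·v₂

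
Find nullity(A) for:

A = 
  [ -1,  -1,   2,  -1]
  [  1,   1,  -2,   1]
nullity(A) = 3

Row reduce:
R2 → R2 + (1)·R1
REF = 
  [ -1,  -1,   2,  -1]
  [  0,   0,   0,   0]
Pivot columns: 1 → 1 pivot.
rank(A) = 1, so nullity(A) = 4 - 1 = 3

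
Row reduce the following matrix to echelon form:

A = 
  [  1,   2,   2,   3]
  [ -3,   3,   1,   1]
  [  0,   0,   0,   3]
Row operations:
R2 → R2 + (3)·R1

Resulting echelon form:
REF = 
  [  1,   2,   2,   3]
  [  0,   9,   7,  10]
  [  0,   0,   0,   3]

Rank = 3 (number of non-zero pivot rows).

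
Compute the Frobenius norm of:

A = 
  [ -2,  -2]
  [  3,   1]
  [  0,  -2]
||A||_F = 4.69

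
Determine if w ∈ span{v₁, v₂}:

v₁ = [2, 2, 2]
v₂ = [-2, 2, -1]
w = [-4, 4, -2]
Yes

Form the augmented matrix and row-reduce:
[v₁|v₂|w] = 
  [  2,  -2,  -4]
  [  2,   2,   4]
  [  2,  -1,  -2]
R2 → R2 - (1)·R1
R3 → R3 - (1)·R1
R3 → R3 - (1/4)·R2
REF = 
  [  2,  -2,  -4]
  [  0,   4,   8]
  [  0,   0,   0]

No row of the form [0 0 | nonzero], so the system is consistent. Back-substitution gives c₁ = 0, c₂ = 2: w = (0)·v₁ + (2)·v₂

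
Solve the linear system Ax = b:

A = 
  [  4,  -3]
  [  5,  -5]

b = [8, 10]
Row reduce the augmented matrix [A|b]:
R2 → R2 - (5/4)·R1
REF = 
  [   4,   -3,    8]
  [   0, -5/4,    0]

Back-substitution:
x₂ = 0 / (-5/4) = 0
x₁ = (8 - (-3)(0)) / 4 = 2

x = [2, 0]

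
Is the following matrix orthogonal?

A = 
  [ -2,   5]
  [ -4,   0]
No

AᵀA = 
  [ 20, -10]
  [-10,  25]
≠ I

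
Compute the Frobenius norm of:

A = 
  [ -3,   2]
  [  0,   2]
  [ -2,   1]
||A||_F = 4.69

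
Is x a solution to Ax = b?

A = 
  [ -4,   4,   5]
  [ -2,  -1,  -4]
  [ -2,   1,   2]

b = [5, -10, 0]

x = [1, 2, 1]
No

Ax = [9, -8, 2] ≠ b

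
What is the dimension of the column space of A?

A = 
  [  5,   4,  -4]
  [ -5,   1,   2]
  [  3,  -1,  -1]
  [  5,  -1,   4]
Row reduce:
R2 → R2 + (1)·R1
R3 → R3 - (3/5)·R1
R4 → R4 - (1)·R1
R3 → R3 + (17/25)·R2
R4 → R4 + (1)·R2
R4 → R4 - (150)·R3
REF = 
  [   5,    4,   -4]
  [   0,    5,   -2]
  [   0,    0, 1/25]
  [   0,    0,    0]
Pivot columns: 1, 2, 3 → 3 pivots.
dim(Col(A)) = number of pivot columns = 3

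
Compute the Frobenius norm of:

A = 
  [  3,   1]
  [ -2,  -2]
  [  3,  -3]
||A||_F = 6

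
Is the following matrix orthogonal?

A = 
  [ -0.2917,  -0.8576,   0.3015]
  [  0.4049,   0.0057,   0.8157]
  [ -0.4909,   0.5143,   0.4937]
No

AᵀA = 
  [  0.4900,   0,   0]
  [  0,   1,   0]
  [  0,   0,   1]
≠ I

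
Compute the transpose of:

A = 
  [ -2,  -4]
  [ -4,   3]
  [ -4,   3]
Aᵀ = 
  [ -2,  -4,  -4]
  [ -4,   3,   3]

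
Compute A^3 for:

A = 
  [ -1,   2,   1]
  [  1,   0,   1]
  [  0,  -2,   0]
A² = A·A:
A²[1,1] = (-1)(-1) + (2)(1) + (1)(0) = 3
A²[1,2] = (-1)(2) + (2)(0) + (1)(-2) = -4
A²[1,3] = (-1)(1) + (2)(1) + (1)(0) = 1
A²[2,1] = (1)(-1) + (0)(1) + (1)(0) = -1
A²[2,2] = (1)(2) + (0)(0) + (1)(-2) = 0
A²[2,3] = (1)(1) + (0)(1) + (1)(0) = 1
A²[3,1] = (0)(-1) + (-2)(1) + (0)(0) = -2
A²[3,2] = (0)(2) + (-2)(0) + (0)(-2) = 0
A²[3,3] = (0)(1) + (-2)(1) + (0)(0) = -2
A² = 
  [  3,  -4,   1]
  [ -1,   0,   1]
  [ -2,   0,  -2]

A^3 = A^2·A:
A^3[1,1] = (3)(-1) + (-4)(1) + (1)(0) = -7
A^3[1,2] = (3)(2) + (-4)(0) + (1)(-2) = 4
A^3[1,3] = (3)(1) + (-4)(1) + (1)(0) = -1
A^3[2,1] = (-1)(-1) + (0)(1) + (1)(0) = 1
A^3[2,2] = (-1)(2) + (0)(0) + (1)(-2) = -4
A^3[2,3] = (-1)(1) + (0)(1) + (1)(0) = -1
A^3[3,1] = (-2)(-1) + (0)(1) + (-2)(0) = 2
A^3[3,2] = (-2)(2) + (0)(0) + (-2)(-2) = 0
A^3[3,3] = (-2)(1) + (0)(1) + (-2)(0) = -2
A^3 = 
  [ -7,   4,  -1]
  [  1,  -4,  -1]
  [  2,   0,  -2]

Therefore
A^3 = 
  [ -7,   4,  -1]
  [  1,  -4,  -1]
  [  2,   0,  -2]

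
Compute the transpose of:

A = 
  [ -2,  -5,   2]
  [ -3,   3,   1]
Aᵀ = 
  [ -2,  -3]
  [ -5,   3]
  [  2,   1]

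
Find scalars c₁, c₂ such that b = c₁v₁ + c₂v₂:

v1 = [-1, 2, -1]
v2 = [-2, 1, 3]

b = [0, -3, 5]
c1 = -2, c2 = 1

b = -2·v1 + 1·v2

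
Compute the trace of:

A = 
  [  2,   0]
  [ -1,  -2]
0

tr(A) = 2 + -2 = 0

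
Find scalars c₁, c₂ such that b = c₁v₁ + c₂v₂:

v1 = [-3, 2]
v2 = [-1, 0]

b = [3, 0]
c1 = 0, c2 = -3

b = 0·v1 + -3·v2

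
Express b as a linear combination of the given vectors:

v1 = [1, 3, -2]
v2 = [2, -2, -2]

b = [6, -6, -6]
c1 = 0, c2 = 3

b = 0·v1 + 3·v2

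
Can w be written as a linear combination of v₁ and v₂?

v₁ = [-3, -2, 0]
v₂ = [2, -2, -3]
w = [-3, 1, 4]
No

Form the augmented matrix and row-reduce:
[v₁|v₂|w] = 
  [ -3,   2,  -3]
  [ -2,  -2,   1]
  [  0,  -3,   4]
R2 → R2 - (2/3)·R1
R3 → R3 - (9/10)·R2
REF = 
  [   -3,     2,    -3]
  [    0, -10/3,     3]
  [    0,     0, 13/10]

Row 3 reads [0 0 | 13/10], i.e. 0 = 13/10, so the system is inconsistent and w ∉ span{v₁, v₂}.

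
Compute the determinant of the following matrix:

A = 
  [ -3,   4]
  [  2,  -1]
For a 2×2 matrix, det = ad - bc = (-3)(-1) - (4)(2) = -5

det(A) = -5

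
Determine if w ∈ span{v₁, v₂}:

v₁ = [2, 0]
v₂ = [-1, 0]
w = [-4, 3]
No

Form the augmented matrix and row-reduce:
[v₁|v₂|w] = 
  [  2,  -1,  -4]
  [  0,   0,   3]
(already in echelon form — no row operations needed)

Row 2 reads [0 0 | 3], i.e. 0 = 3, so the system is inconsistent and w ∉ span{v₁, v₂}.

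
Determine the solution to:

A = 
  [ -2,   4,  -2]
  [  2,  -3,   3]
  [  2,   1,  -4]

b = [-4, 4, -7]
Row reduce the augmented matrix [A|b]:
R2 → R2 + (1)·R1
R3 → R3 + (1)·R1
R3 → R3 - (5)·R2
REF = 
  [ -2,   4,  -2,  -4]
  [  0,   1,   1,   0]
  [  0,   0, -11, -11]

Back-substitution:
x₃ = (-11) / (-11) = 1
x₂ = (0 - (1)(1)) / 1 = -1
x₁ = (-4 - (4)(-1) - (-2)(1)) / (-2) = -1

x = [-1, -1, 1]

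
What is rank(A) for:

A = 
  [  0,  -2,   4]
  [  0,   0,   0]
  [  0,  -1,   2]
Row reduce:
R3 → R3 - (1/2)·R1
REF = 
  [  0,  -2,   4]
  [  0,   0,   0]
  [  0,   0,   0]
Pivot columns: 2 → 1 pivot.

rank(A) = 1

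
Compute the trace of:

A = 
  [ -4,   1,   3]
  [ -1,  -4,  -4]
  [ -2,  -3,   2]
-6

tr(A) = -4 + -4 + 2 = -6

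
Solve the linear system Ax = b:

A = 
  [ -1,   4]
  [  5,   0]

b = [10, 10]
Row reduce the augmented matrix [A|b]:
R2 → R2 + (5)·R1
REF = 
  [ -1,   4,  10]
  [  0,  20,  60]

Back-substitution:
x₂ = 60 / 20 = 3
x₁ = (10 - (4)(3)) / (-1) = 2

x = [2, 3]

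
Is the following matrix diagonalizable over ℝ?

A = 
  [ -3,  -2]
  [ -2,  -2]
Yes

tr(A) = -5, det(A) = 2
Characteristic polynomial: λ² - tr(A)λ + det(A) = λ² + 5λ + 2
λ² + 5λ + 2 = 0  ⇒  λ = (-5 ± √((5)² - 4·(2)))/2 = (-5 ± √(17))/2
  = (-5 + √17)/2,  (-5 - √17)/2
Eigenvalues: (-5 + √17)/2, (-5 - √17)/2  (≈ -0.4384, -4.562)
The two irrational eigenvalues are distinct (simple), so each has alg. mult. = geom. mult. = 1.
Sum of geometric multiplicities equals n, so A has n independent eigenvectors.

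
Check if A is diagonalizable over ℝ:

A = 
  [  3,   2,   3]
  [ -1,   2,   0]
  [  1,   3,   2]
No

Characteristic polynomial: det(λI - A) = λ³ - 7λ² + 15λ - 1
By the rational root theorem any rational root is an integer dividing 1; none of those is a root, so p(λ) has no rational roots and hence (being an irreducible cubic) no repeated roots.
Discriminant of the cubic: Δ = -1984
Δ < 0 ⇒ one real eigenvalue and a complex-conjugate pair: λ ≈ 3.466 + 1.585i, 3.466 - 1.585i, 0.06886
Has complex eigenvalues (not diagonalizable over ℝ).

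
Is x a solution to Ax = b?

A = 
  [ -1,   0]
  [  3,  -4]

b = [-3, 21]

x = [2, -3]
No

Ax = [-2, 18] ≠ b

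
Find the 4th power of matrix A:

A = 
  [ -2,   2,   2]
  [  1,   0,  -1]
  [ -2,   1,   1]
A^4 = 
  [ -8,   6,   6]
  [  3,  -2,  -3]
  [ -6,   3,   1]

A² = A·A:
A²[1,1] = (-2)(-2) + (2)(1) + (2)(-2) = 2
A²[1,2] = (-2)(2) + (2)(0) + (2)(1) = -2
A²[1,3] = (-2)(2) + (2)(-1) + (2)(1) = -4
A²[2,1] = (1)(-2) + (0)(1) + (-1)(-2) = 0
A²[2,2] = (1)(2) + (0)(0) + (-1)(1) = 1
A²[2,3] = (1)(2) + (0)(-1) + (-1)(1) = 1
A²[3,1] = (-2)(-2) + (1)(1) + (1)(-2) = 3
A²[3,2] = (-2)(2) + (1)(0) + (1)(1) = -3
A²[3,3] = (-2)(2) + (1)(-1) + (1)(1) = -4
A² = 
  [  2,  -2,  -4]
  [  0,   1,   1]
  [  3,  -3,  -4]

A^3 = A^2·A:
A^3[1,1] = (2)(-2) + (-2)(1) + (-4)(-2) = 2
A^3[1,2] = (2)(2) + (-2)(0) + (-4)(1) = 0
A^3[1,3] = (2)(2) + (-2)(-1) + (-4)(1) = 2
A^3[2,1] = (0)(-2) + (1)(1) + (1)(-2) = -1
A^3[2,2] = (0)(2) + (1)(0) + (1)(1) = 1
A^3[2,3] = (0)(2) + (1)(-1) + (1)(1) = 0
A^3[3,1] = (3)(-2) + (-3)(1) + (-4)(-2) = -1
A^3[3,2] = (3)(2) + (-3)(0) + (-4)(1) = 2
A^3[3,3] = (3)(2) + (-3)(-1) + (-4)(1) = 5
A^3 = 
  [  2,   0,   2]
  [ -1,   1,   0]
  [ -1,   2,   5]

A^4 = A^3·A:
A^4[1,1] = (2)(-2) + (0)(1) + (2)(-2) = -8
A^4[1,2] = (2)(2) + (0)(0) + (2)(1) = 6
A^4[1,3] = (2)(2) + (0)(-1) + (2)(1) = 6
A^4[2,1] = (-1)(-2) + (1)(1) + (0)(-2) = 3
A^4[2,2] = (-1)(2) + (1)(0) + (0)(1) = -2
A^4[2,3] = (-1)(2) + (1)(-1) + (0)(1) = -3
A^4[3,1] = (-1)(-2) + (2)(1) + (5)(-2) = -6
A^4[3,2] = (-1)(2) + (2)(0) + (5)(1) = 3
A^4[3,3] = (-1)(2) + (2)(-1) + (5)(1) = 1
A^4 = 
  [ -8,   6,   6]
  [  3,  -2,  -3]
  [ -6,   3,   1]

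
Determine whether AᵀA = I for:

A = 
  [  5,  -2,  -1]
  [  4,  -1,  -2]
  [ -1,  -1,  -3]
No

AᵀA = 
  [ 42, -13, -10]
  [-13,   6,   7]
  [-10,   7,  14]
≠ I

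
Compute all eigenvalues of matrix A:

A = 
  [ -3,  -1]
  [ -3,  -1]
tr(A) = -4, det(A) = 0
Characteristic polynomial: λ² - tr(A)λ + det(A) = λ² + 4λ
λ² + 4λ = λ(λ + 4)

λ = 0, -4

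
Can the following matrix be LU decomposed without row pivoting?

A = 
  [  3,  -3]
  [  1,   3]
Yes.
A[1,1] = 3 ≠ 0, so Gaussian elimination proceeds without a row swap: multiplier ℓ₂₁ = (1)/(3) = 1/3, and U[2,2] = 3 - (1/3)(-3) = 4.
L = 
  [  1,   0]
  [1/3,   1]
U = 
  [  3,  -3]
  [  0,   4]
Check row 2 of LU: [(1/3)(3), (1/3)(-3) + 4] = [1, 3] = row 2 of A ✓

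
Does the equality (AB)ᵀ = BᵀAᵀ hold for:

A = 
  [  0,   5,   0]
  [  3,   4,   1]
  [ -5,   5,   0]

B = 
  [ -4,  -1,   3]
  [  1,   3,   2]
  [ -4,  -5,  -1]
Yes

(AB)ᵀ = 
  [  5, -12,  25]
  [ 15,   4,  20]
  [ 10,  16,  -5]

BᵀAᵀ = 
  [  5, -12,  25]
  [ 15,   4,  20]
  [ 10,  16,  -5]

Both sides are equal — this is the standard identity (AB)ᵀ = BᵀAᵀ, which holds for all A, B.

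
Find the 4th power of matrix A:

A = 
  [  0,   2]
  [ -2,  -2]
A² = A·A:
A²[1,1] = (0)(0) + (2)(-2) = -4
A²[1,2] = (0)(2) + (2)(-2) = -4
A²[2,1] = (-2)(0) + (-2)(-2) = 4
A²[2,2] = (-2)(2) + (-2)(-2) = 0
A² = 
  [ -4,  -4]
  [  4,   0]

A^3 = A^2·A:
A^3[1,1] = (-4)(0) + (-4)(-2) = 8
A^3[1,2] = (-4)(2) + (-4)(-2) = 0
A^3[2,1] = (4)(0) + (0)(-2) = 0
A^3[2,2] = (4)(2) + (0)(-2) = 8
A^3 = 
  [  8,   0]
  [  0,   8]

A^4 = A^3·A:
A^4[1,1] = (8)(0) + (0)(-2) = 0
A^4[1,2] = (8)(2) + (0)(-2) = 16
A^4[2,1] = (0)(0) + (8)(-2) = -16
A^4[2,2] = (0)(2) + (8)(-2) = -16
A^4 = 
  [  0,  16]
  [-16, -16]

Therefore
A^4 = 
  [  0,  16]
  [-16, -16]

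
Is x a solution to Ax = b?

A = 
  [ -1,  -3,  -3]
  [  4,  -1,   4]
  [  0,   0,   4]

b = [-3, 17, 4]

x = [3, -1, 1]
Yes

Ax = [-3, 17, 4] = b ✓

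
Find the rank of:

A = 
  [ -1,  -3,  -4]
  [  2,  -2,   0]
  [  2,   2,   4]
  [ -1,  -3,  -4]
rank(A) = 2

Row reduce:
R2 → R2 + (2)·R1
R3 → R3 + (2)·R1
R4 → R4 - (1)·R1
R3 → R3 - (1/2)·R2
REF = 
  [ -1,  -3,  -4]
  [  0,  -8,  -8]
  [  0,   0,   0]
  [  0,   0,   0]
Pivot columns: 1, 2 → 2 pivots.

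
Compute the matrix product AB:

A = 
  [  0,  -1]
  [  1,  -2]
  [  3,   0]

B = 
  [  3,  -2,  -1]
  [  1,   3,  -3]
A is 3×2 and B is 2×3, so AB is 3×3. Each entry is (row of A)·(column of B):
AB[1,1] = (0)(3) + (-1)(1) = -1
AB[1,2] = (0)(-2) + (-1)(3) = -3
AB[1,3] = (0)(-1) + (-1)(-3) = 3
AB[2,1] = (1)(3) + (-2)(1) = 1
AB[2,2] = (1)(-2) + (-2)(3) = -8
AB[2,3] = (1)(-1) + (-2)(-3) = 5
AB[3,1] = (3)(3) + (0)(1) = 9
AB[3,2] = (3)(-2) + (0)(3) = -6
AB[3,3] = (3)(-1) + (0)(-3) = -3

AB = 
  [ -1,  -3,   3]
  [  1,  -8,   5]
  [  9,  -6,  -3]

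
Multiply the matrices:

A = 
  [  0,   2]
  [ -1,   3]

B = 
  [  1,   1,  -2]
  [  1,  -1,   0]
AB = 
  [  2,  -2,   0]
  [  2,  -4,   2]

A is 2×2 and B is 2×3, so AB is 2×3. Each entry is (row of A)·(column of B):
AB[1,1] = (0)(1) + (2)(1) = 2
AB[1,2] = (0)(1) + (2)(-1) = -2
AB[1,3] = (0)(-2) + (2)(0) = 0
AB[2,1] = (-1)(1) + (3)(1) = 2
AB[2,2] = (-1)(1) + (3)(-1) = -4
AB[2,3] = (-1)(-2) + (3)(0) = 2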